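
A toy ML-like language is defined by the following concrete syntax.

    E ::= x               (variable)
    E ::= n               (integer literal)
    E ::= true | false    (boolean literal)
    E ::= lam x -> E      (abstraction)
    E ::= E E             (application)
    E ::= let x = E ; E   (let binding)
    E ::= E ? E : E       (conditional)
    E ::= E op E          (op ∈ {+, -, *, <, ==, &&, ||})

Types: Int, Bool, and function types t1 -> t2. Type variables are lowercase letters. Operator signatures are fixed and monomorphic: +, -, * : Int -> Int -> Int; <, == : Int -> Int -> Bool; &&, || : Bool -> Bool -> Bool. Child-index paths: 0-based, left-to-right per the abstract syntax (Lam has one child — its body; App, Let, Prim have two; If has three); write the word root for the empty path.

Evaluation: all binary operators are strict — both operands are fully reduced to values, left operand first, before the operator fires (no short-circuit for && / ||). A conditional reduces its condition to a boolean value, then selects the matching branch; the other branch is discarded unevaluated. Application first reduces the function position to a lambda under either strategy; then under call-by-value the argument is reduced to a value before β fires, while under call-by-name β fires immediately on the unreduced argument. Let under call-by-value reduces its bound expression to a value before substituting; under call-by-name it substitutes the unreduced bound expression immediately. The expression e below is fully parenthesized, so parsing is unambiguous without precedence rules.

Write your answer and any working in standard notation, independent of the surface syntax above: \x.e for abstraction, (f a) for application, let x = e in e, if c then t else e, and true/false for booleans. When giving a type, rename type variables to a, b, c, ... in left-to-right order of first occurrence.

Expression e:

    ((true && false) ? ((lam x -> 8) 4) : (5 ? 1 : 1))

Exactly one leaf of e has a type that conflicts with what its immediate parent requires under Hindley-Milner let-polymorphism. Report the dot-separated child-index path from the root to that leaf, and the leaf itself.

Answer: 2.0 : 5

Working:
  unify Bool ~ Bool
  unify Bool ~ Bool
  unify Bool ~ Bool
\x._ : a -> Int
  unify a -> Int ~ Int -> b
  unify a ~ Int
  unify Int ~ b
_ _ : Int
  unify Int ~ Bool
  FAIL: mismatch Int ~ Bool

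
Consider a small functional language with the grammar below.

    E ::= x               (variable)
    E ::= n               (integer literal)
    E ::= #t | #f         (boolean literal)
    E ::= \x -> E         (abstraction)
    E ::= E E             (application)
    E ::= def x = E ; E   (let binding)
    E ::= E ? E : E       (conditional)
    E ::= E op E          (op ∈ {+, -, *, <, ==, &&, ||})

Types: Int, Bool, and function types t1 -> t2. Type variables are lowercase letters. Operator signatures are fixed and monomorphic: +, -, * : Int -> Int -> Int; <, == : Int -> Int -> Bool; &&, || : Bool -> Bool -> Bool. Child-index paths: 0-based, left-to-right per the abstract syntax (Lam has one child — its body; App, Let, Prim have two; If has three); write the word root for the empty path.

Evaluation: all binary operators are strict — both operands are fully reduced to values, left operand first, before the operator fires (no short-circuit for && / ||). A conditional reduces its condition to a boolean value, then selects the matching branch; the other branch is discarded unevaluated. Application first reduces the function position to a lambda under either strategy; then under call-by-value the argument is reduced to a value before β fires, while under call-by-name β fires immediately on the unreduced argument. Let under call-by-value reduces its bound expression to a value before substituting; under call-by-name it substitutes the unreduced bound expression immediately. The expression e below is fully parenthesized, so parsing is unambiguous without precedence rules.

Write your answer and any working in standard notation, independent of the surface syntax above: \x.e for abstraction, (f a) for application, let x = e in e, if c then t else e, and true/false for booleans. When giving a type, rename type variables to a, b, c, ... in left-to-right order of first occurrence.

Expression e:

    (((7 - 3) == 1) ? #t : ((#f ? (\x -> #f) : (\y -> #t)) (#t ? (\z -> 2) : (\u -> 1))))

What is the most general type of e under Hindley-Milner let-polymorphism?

Derivation:
  unify Int ~ Int
  unify Int ~ Int
  unify Int ~ Int
  unify Int ~ Int
  unify Bool ~ Bool
  unify Bool ~ Bool
\x._ : a -> Bool
\y._ : b -> Bool
  unify a -> Bool ~ b -> Bool
  unify a ~ b
  unify Bool ~ Bool
  unify Bool ~ Bool
\z._ : c -> Int
\u._ : d -> Int
  unify c -> Int ~ d -> Int
  unify c ~ d
  unify Int ~ Int
  unify b -> Bool ~ (d -> Int) -> e
  unify b ~ d -> Int
  unify Bool ~ e
_ _ : Bool
  unify Bool ~ Bool

Answer: Bool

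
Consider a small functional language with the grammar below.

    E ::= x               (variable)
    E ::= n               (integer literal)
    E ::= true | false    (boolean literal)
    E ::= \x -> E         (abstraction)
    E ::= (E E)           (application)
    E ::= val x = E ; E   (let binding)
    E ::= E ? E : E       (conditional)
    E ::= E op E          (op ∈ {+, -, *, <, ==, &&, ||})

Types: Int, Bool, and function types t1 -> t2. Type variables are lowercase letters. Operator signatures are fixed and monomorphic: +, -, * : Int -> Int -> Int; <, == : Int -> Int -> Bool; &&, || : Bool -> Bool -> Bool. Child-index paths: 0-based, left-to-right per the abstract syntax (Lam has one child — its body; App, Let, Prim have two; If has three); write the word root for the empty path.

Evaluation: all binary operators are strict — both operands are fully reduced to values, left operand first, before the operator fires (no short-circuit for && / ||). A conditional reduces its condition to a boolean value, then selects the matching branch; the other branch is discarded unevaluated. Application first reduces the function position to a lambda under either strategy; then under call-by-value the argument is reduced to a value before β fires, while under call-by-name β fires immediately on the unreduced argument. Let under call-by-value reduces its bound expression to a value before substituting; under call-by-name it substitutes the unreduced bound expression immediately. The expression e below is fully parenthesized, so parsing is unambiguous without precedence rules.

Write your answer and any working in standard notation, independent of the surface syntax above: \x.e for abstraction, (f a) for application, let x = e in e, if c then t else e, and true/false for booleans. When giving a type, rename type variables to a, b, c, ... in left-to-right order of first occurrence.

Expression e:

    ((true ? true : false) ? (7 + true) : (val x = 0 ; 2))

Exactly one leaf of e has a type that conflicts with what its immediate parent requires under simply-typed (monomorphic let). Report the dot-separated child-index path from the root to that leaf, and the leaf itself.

Answer: 1.1 : true

Trace:
  unify Bool ~ Bool
  unify Bool ~ Bool
  unify Bool ~ Bool
  unify Int ~ Int
  unify Bool ~ Int
  FAIL: mismatch Bool ~ Int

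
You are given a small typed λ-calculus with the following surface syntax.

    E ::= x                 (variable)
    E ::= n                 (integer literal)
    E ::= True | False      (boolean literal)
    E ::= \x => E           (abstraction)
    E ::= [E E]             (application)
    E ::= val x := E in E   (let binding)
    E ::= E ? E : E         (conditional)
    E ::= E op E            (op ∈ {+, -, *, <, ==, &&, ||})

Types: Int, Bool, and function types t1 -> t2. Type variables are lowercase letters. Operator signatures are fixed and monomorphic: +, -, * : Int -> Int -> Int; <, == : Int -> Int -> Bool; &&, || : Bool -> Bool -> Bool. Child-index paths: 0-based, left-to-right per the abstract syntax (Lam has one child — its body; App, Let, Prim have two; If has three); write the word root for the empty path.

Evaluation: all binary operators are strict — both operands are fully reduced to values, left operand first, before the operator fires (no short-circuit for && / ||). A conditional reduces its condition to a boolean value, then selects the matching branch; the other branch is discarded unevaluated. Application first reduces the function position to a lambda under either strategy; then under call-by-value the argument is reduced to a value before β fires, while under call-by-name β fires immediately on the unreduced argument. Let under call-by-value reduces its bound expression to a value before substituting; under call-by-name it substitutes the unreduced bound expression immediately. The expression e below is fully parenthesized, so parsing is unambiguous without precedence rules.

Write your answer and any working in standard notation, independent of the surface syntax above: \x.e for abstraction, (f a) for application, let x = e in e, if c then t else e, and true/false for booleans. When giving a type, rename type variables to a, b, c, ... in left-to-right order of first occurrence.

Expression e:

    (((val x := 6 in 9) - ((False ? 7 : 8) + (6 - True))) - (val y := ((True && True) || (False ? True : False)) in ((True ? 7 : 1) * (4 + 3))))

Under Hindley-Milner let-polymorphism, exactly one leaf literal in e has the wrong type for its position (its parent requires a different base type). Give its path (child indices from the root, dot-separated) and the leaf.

Answer: 0.1.1.1 : true

Derivation:
let x : Int
  unify Int ~ Int
  unify Bool ~ Bool
  unify Int ~ Int
  unify Int ~ Int
  unify Int ~ Int
  unify Bool ~ Int
  FAIL: mismatch Bool ~ Int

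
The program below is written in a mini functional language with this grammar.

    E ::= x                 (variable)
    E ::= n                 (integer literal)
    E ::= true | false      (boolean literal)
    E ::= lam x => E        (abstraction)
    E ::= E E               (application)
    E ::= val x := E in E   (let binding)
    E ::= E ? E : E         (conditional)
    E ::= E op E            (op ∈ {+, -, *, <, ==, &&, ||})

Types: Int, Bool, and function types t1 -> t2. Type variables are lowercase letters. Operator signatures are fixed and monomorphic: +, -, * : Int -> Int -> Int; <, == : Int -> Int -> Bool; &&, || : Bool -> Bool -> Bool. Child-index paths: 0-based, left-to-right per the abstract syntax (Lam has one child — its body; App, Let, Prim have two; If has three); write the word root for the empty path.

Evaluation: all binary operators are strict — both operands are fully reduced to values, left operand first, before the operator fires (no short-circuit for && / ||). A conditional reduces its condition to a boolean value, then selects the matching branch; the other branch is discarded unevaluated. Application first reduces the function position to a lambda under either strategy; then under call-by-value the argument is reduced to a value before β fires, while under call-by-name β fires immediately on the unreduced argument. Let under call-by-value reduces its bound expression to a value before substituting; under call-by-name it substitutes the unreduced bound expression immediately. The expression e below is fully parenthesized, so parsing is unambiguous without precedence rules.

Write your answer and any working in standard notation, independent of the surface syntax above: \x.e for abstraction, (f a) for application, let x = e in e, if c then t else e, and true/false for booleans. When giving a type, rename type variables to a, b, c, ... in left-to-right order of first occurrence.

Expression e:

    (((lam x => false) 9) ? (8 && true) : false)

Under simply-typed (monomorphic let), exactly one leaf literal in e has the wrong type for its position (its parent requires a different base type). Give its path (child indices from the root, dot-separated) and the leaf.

Trace:
\x._ : a -> Bool
  unify a -> Bool ~ Int -> b
  unify a ~ Int
  unify Bool ~ b
_ _ : Bool
  unify Bool ~ Bool
  unify Int ~ Bool
  FAIL: mismatch Int ~ Bool

Answer: 1.0 : 8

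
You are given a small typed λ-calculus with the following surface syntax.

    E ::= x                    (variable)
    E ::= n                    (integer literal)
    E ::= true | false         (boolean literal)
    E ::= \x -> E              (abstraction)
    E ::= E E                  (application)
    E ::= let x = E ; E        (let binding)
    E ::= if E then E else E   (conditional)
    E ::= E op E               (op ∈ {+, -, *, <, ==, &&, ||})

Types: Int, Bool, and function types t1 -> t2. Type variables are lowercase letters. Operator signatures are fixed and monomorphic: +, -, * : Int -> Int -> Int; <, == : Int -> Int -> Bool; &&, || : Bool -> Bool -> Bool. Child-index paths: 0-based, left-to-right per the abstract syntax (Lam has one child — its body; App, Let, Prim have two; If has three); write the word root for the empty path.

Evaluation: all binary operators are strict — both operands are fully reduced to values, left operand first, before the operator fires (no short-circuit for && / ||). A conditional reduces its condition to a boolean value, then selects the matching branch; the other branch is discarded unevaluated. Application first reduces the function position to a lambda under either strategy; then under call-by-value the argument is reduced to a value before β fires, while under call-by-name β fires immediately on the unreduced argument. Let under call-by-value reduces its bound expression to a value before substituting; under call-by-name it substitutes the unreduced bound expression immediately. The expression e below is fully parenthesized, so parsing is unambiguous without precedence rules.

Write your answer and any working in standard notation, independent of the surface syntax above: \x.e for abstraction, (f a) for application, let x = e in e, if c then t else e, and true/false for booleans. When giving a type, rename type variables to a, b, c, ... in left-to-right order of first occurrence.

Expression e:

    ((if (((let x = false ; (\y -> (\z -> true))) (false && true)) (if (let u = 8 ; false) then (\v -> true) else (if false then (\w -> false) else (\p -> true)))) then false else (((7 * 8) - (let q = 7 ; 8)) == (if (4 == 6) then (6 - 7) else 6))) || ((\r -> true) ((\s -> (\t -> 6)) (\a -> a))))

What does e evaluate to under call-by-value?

Answer: true

Trace:
step 0: ((if (((let x = false in (\y.(\z.true))) (false && true)) (if (let u = 8 in false) then (\v.true) else (if false then (\w.false) else (\p.true)))) then false else (((7 * 8) - (let q = 7 in 8)) == (if (4 == 6) then (6 - 7) else 6))) || ((\r.true) ((\s.(\t.6)) (\a.a))))
step 1: [let@0.0.0.0] ((if (((\y.(\z.true)) (false && true)) (if (let u = 8 in false) then (\v.true) else (if false then (\w.false) else (\p.true)))) then false else (((7 * 8) - (let q = 7 in 8)) == (if (4 == 6) then (6 - 7) else 6))) || ((\r.true) ((\s.(\t.6)) (\a.a))))
step 2: [delta@0.0.0.1] ((if (((\y.(\z.true)) false) (if (let u = 8 in false) then (\v.true) else (if false then (\w.false) else (\p.true)))) then false else (((7 * 8) - (let q = 7 in 8)) == (if (4 == 6) then (6 - 7) else 6))) || ((\r.true) ((\s.(\t.6)) (\a.a))))
step 3: [beta@0.0.0] ((if ((\z.true) (if (let u = 8 in false) then (\v.true) else (if false then (\w.false) else (\p.true)))) then false else (((7 * 8) - (let q = 7 in 8)) == (if (4 == 6) then (6 - 7) else 6))) || ((\r.true) ((\s.(\t.6)) (\a.a))))
step 4: [let@0.0.1.0] ((if ((\z.true) (if false then (\v.true) else (if false then (\w.false) else (\p.true)))) then false else (((7 * 8) - (let q = 7 in 8)) == (if (4 == 6) then (6 - 7) else 6))) || ((\r.true) ((\s.(\t.6)) (\a.a))))
step 5: [if@0.0.1] ((if ((\z.true) (if false then (\w.false) else (\p.true))) then false else (((7 * 8) - (let q = 7 in 8)) == (if (4 == 6) then (6 - 7) else 6))) || ((\r.true) ((\s.(\t.6)) (\a.a))))
step 6: [if@0.0.1] ((if ((\z.true) (\p.true)) then false else (((7 * 8) - (let q = 7 in 8)) == (if (4 == 6) then (6 - 7) else 6))) || ((\r.true) ((\s.(\t.6)) (\a.a))))
step 7: [beta@0.0] ((if true then false else (((7 * 8) - (let q = 7 in 8)) == (if (4 == 6) then (6 - 7) else 6))) || ((\r.true) ((\s.(\t.6)) (\a.a))))
step 8: [if@0] (false || ((\r.true) ((\s.(\t.6)) (\a.a))))
step 9: [beta@1.1] (false || ((\r.true) (\t.6)))
step 10: [beta@1] (false || true)
step 11: [delta@root] true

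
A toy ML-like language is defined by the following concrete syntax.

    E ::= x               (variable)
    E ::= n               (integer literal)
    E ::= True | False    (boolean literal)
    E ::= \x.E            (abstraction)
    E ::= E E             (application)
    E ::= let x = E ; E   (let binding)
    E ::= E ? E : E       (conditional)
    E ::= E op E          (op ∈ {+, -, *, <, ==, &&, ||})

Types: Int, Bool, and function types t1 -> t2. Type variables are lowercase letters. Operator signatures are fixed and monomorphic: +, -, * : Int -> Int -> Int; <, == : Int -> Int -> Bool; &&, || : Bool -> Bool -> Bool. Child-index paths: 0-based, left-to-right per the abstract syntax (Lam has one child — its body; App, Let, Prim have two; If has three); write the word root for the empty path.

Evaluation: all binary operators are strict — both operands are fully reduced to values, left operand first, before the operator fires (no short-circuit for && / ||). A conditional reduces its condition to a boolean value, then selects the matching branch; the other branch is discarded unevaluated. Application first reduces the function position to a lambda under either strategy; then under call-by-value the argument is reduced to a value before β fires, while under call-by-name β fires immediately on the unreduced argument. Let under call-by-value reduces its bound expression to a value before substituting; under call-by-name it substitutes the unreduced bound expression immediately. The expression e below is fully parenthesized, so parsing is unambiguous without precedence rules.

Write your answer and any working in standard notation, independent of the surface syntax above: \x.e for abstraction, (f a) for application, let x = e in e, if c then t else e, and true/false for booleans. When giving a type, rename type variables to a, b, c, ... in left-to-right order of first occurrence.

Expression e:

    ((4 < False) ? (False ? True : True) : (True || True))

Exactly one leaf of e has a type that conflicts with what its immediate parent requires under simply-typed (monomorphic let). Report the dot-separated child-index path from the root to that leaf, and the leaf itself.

Answer: 0.1 : false

Trace:
  unify Int ~ Int
  unify Bool ~ Int
  FAIL: mismatch Bool ~ Int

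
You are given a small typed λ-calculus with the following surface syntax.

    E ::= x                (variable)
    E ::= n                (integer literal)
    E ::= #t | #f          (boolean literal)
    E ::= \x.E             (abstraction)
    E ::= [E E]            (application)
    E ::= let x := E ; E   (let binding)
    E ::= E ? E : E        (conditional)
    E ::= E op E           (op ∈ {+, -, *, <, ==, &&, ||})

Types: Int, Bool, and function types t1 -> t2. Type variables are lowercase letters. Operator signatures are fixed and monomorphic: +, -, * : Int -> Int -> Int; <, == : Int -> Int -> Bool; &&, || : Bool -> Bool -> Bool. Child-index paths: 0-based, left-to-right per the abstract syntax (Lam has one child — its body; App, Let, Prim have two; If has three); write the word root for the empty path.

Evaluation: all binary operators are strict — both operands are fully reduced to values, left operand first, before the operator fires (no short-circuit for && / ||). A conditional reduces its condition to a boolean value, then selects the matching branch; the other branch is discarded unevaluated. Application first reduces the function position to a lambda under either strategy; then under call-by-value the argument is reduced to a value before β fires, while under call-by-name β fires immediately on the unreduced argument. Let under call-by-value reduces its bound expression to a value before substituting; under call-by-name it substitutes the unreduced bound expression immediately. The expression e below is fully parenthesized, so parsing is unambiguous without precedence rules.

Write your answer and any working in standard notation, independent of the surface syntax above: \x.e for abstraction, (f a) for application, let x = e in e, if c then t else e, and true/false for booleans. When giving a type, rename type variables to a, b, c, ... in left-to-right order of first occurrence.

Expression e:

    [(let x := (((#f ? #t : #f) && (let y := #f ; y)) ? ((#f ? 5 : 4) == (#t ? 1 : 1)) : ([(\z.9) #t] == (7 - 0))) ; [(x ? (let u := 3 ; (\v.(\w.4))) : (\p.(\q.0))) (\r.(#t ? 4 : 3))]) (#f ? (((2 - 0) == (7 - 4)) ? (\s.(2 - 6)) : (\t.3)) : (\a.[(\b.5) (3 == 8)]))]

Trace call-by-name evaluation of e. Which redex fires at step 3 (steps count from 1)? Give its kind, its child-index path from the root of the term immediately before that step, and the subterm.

Working:
step 0: ((let x = (if ((if false then true else false) && (let y = false in y)) then ((if false then 5 else 4) == (if true then 1 else 1)) else (((\z.9) true) == (7 - 0))) in ((if x then (let u = 3 in (\v.(\w.4))) else (\p.(\q.0))) (\r.(if true then 4 else 3)))) (if false then (if ((2 - 0) == (7 - 4)) then (\s.(2 - 6)) else (\t.3)) else (\a.((\b.5) (3 == 8)))))
step 1: [let@0] (((if (if ((if false then true else false) && (let y = false in y)) then ((if false then 5 else 4) == (if true then 1 else 1)) else (((\z.9) true) == (7 - 0))) then (let u = 3 in (\v.(\w.4))) else (\p.(\q.0))) (\r.(if true then 4 else 3))) (if false then (if ((2 - 0) == (7 - 4)) then (\s.(2 - 6)) else (\t.3)) else (\a.((\b.5) (3 == 8)))))
step 2: [if@0.0.0.0.0] (((if (if (false && (let y = false in y)) then ((if false then 5 else 4) == (if true then 1 else 1)) else (((\z.9) true) == (7 - 0))) then (let u = 3 in (\v.(\w.4))) else (\p.(\q.0))) (\r.(if true then 4 else 3))) (if false then (if ((2 - 0) == (7 - 4)) then (\s.(2 - 6)) else (\t.3)) else (\a.((\b.5) (3 == 8)))))
step 3: [let@0.0.0.0.1] (((if (if (false && false) then ((if false then 5 else 4) == (if true then 1 else 1)) else (((\z.9) true) == (7 - 0))) then (let u = 3 in (\v.(\w.4))) else (\p.(\q.0))) (\r.(if true then 4 else 3))) (if false then (if ((2 - 0) == (7 - 4)) then (\s.(2 - 6)) else (\t.3)) else (\a.((\b.5) (3 == 8)))))

Answer: let at 0.0.0.0.1 : (let y = false in y)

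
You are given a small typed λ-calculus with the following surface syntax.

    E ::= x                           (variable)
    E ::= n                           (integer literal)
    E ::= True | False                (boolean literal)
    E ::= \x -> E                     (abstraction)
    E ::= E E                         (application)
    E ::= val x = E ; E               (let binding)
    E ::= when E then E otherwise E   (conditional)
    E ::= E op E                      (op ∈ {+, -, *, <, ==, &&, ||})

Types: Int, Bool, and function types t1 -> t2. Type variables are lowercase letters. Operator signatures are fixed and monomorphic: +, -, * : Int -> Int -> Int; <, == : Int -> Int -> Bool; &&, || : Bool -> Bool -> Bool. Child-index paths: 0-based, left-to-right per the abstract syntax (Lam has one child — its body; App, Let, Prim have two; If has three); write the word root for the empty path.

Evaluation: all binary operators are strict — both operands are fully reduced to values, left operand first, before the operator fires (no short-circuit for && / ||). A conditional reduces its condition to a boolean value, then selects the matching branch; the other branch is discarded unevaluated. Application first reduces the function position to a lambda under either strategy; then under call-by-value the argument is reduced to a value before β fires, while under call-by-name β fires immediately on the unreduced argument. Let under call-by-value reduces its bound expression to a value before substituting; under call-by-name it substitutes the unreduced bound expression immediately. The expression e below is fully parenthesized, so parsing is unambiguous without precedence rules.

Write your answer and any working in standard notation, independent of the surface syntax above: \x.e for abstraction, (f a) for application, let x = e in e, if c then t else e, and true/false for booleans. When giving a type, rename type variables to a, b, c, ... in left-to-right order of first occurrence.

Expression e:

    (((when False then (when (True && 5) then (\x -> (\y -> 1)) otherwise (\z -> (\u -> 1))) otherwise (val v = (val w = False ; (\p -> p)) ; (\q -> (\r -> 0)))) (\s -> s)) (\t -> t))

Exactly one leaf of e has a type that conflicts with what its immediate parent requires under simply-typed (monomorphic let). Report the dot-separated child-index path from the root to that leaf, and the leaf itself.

Answer: 0.0.1.0.1 : 5

Derivation:
  unify Bool ~ Bool
  unify Bool ~ Bool
  unify Int ~ Bool
  FAIL: mismatch Int ~ Bool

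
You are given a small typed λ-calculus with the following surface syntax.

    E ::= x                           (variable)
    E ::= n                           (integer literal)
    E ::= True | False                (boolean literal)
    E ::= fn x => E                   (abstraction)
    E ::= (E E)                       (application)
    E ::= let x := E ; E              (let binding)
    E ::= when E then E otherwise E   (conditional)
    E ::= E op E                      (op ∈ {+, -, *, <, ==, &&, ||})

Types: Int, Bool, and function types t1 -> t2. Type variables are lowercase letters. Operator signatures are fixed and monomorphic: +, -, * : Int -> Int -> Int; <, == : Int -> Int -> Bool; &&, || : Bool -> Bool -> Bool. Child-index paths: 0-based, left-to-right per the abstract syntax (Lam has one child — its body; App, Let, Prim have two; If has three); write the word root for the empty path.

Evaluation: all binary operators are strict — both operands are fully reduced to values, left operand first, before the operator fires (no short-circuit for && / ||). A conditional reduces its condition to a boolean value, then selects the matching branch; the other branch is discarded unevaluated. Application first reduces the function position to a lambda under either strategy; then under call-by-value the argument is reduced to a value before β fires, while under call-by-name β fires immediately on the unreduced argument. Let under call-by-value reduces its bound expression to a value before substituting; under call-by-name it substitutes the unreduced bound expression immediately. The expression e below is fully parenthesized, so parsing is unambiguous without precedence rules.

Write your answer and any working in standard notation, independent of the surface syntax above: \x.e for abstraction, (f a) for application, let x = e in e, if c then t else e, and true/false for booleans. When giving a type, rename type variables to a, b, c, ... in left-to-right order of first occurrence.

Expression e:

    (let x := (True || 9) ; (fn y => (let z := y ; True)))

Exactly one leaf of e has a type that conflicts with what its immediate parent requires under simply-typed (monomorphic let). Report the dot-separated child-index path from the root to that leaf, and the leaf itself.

Derivation:
  unify Bool ~ Bool
  unify Int ~ Bool
  FAIL: mismatch Int ~ Bool

Answer: 0.1 : 9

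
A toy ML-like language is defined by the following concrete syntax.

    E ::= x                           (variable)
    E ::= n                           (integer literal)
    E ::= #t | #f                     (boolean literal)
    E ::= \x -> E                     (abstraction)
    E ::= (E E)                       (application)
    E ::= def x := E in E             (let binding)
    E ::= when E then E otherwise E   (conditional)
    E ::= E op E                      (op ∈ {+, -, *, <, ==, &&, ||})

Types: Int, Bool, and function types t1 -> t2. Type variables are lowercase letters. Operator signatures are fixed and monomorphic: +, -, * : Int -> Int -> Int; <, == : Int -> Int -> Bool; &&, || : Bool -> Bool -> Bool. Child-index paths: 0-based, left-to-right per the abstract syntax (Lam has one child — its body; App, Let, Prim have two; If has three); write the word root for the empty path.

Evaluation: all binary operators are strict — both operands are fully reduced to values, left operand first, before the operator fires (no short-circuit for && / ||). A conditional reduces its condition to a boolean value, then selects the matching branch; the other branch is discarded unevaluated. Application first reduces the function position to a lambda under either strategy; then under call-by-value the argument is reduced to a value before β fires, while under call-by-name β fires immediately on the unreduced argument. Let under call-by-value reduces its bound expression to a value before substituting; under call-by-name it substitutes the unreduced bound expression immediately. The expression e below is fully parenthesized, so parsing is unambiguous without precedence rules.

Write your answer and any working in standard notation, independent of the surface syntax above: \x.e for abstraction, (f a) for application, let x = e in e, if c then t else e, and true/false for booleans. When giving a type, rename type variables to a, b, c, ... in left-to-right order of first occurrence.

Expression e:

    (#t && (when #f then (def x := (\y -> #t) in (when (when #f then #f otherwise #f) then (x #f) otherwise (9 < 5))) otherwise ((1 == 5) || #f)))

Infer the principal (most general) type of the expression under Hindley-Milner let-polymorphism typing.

Working:
  unify Bool ~ Bool
  unify Bool ~ Bool
\y._ : a -> Bool
let x : forall. a -> Bool
  unify Bool ~ Bool
  unify Bool ~ Bool
  unify Bool ~ Bool
x : b -> Bool
  unify b -> Bool ~ Bool -> c
  unify b ~ Bool
  unify Bool ~ c
_ _ : Bool
  unify Int ~ Int
  unify Int ~ Int
  unify Bool ~ Bool
  unify Int ~ Int
  unify Int ~ Int
  unify Bool ~ Bool
  unify Bool ~ Bool
  unify Bool ~ Bool
  unify Bool ~ Bool

Answer: Bool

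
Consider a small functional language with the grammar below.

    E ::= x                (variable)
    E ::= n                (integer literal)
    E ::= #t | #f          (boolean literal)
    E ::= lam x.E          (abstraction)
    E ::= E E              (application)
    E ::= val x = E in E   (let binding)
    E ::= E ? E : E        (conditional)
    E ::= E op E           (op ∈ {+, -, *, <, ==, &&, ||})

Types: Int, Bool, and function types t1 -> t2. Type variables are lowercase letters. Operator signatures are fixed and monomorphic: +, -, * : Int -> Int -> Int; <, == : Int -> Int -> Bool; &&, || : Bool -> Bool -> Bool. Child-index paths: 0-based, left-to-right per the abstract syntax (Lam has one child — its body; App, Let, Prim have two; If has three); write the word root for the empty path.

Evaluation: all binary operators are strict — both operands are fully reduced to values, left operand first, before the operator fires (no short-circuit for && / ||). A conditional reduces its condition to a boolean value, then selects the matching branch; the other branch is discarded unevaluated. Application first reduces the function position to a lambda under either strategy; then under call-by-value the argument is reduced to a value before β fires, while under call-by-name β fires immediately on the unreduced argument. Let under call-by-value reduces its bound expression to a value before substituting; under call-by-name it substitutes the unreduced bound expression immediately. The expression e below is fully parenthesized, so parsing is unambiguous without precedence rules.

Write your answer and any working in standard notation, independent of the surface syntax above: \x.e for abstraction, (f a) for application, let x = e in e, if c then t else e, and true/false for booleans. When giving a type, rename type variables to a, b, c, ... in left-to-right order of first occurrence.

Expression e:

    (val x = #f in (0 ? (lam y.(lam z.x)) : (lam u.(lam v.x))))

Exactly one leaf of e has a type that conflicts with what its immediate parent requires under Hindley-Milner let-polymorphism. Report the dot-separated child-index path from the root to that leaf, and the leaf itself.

Working:
let x : Bool
  unify Int ~ Bool
  FAIL: mismatch Int ~ Bool

Answer: 1.0 : 0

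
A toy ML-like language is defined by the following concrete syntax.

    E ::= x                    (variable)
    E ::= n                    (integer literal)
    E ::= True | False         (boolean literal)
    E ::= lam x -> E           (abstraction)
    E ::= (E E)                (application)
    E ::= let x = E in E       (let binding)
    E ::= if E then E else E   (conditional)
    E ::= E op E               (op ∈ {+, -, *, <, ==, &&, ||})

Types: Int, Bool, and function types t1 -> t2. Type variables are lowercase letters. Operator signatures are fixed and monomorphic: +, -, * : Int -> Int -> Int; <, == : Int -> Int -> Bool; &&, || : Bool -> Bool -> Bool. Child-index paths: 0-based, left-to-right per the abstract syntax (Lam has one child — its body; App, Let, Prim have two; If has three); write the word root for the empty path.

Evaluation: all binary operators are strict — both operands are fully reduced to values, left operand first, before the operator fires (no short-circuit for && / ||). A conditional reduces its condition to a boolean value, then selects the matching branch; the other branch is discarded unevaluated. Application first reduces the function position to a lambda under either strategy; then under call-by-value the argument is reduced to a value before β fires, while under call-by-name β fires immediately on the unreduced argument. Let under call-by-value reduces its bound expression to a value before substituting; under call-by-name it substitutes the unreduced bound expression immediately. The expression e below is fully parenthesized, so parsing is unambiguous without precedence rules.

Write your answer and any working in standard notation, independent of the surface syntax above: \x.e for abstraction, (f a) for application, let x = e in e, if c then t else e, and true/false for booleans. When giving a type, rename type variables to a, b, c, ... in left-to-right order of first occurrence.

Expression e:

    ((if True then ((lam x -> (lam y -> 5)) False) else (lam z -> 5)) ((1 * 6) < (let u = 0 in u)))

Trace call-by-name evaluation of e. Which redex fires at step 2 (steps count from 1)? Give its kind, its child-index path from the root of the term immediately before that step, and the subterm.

Derivation:
step 0: ((if true then ((\x.(\y.5)) false) else (\z.5)) ((1 * 6) < (let u = 0 in u)))
step 1: [if@0] (((\x.(\y.5)) false) ((1 * 6) < (let u = 0 in u)))
step 2: [beta@0] ((\y.5) ((1 * 6) < (let u = 0 in u)))

Answer: beta at 0 : ((\x.(\y.5)) false)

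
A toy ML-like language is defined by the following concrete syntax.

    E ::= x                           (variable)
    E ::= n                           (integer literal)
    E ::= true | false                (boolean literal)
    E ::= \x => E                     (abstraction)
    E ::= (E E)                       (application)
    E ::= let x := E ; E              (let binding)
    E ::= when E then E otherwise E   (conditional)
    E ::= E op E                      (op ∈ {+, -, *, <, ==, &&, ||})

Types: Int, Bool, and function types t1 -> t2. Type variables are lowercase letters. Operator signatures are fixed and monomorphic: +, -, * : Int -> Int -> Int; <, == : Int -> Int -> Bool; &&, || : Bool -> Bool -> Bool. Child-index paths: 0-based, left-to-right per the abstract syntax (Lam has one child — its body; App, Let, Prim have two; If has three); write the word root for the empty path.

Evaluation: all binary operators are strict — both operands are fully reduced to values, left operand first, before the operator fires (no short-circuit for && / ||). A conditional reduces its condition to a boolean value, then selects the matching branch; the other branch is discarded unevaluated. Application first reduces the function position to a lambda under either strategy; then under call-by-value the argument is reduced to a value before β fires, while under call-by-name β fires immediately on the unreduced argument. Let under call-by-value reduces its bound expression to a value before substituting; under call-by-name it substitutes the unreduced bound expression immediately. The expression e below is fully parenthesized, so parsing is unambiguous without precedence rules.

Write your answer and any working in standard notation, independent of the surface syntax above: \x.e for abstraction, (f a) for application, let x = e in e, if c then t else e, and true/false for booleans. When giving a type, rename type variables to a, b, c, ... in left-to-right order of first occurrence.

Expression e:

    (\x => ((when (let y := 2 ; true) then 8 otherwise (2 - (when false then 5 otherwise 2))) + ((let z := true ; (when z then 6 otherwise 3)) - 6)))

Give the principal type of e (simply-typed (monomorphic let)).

Answer: a -> Int

Trace:
let y : Int
  unify Bool ~ Bool
  unify Int ~ Int
  unify Bool ~ Bool
  unify Int ~ Int
  unify Int ~ Int
  unify Int ~ Int
  unify Int ~ Int
let z : Bool
z : Bool
  unify Bool ~ Bool
  unify Int ~ Int
  unify Int ~ Int
  unify Int ~ Int
  unify Int ~ Int
\x._ : a -> Int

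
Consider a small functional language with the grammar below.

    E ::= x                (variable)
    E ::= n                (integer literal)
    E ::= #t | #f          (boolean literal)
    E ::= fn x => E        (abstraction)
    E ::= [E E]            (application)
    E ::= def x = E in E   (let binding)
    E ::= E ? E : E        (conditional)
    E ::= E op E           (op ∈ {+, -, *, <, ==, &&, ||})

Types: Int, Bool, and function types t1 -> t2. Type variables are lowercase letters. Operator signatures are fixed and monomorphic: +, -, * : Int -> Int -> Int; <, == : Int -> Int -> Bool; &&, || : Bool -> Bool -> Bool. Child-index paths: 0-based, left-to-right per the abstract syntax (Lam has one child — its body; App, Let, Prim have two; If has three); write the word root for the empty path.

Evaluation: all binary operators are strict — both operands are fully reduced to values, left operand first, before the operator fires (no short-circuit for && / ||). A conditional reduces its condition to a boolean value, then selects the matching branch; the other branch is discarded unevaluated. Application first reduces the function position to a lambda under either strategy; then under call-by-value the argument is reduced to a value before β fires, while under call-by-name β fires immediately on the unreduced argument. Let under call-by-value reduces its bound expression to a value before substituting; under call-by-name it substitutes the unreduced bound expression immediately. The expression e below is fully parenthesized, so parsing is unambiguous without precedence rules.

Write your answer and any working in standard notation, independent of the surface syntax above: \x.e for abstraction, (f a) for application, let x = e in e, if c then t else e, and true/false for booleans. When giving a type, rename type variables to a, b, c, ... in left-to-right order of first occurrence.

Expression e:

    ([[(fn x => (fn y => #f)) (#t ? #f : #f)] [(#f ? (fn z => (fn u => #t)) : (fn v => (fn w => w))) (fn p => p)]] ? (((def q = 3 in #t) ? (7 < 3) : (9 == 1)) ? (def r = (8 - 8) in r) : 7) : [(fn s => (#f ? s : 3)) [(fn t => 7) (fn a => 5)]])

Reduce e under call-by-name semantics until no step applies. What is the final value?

Derivation:
step 0: (if (((\x.(\y.false)) (if true then false else false)) ((if false then (\z.(\u.true)) else (\v.(\w.w))) (\p.p))) then (if (if (let q = 3 in true) then (7 < 3) else (9 == 1)) then (let r = (8 - 8) in r) else 7) else ((\s.(if false then s else 3)) ((\t.7) (\a.5))))
step 1: [beta@0.0] (if ((\y.false) ((if false then (\z.(\u.true)) else (\v.(\w.w))) (\p.p))) then (if (if (let q = 3 in true) then (7 < 3) else (9 == 1)) then (let r = (8 - 8) in r) else 7) else ((\s.(if false then s else 3)) ((\t.7) (\a.5))))
step 2: [beta@0] (if false then (if (if (let q = 3 in true) then (7 < 3) else (9 == 1)) then (let r = (8 - 8) in r) else 7) else ((\s.(if false then s else 3)) ((\t.7) (\a.5))))
step 3: [if@root] ((\s.(if false then s else 3)) ((\t.7) (\a.5)))
step 4: [beta@root] (if false then ((\t.7) (\a.5)) else 3)
step 5: [if@root] 3

Answer: 3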